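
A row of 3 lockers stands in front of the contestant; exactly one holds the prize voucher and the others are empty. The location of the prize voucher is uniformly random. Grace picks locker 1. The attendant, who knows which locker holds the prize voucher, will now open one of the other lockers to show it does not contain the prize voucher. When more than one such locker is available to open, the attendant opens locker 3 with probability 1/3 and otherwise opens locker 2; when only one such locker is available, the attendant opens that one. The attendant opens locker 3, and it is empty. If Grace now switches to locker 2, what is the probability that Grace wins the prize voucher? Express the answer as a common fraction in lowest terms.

Apply Bayes' rule, conditioning on where the prize voucher actually is.
If it is in locker 1 (prior 1/3): locker 3 is available, opened with probability 1/3; weight (1/3)·(1/3) = 1/9.
If it is in locker 2 (prior 1/3): only locker 3 is available, probability 1; weight (1/3)·1 = 1/3.
If it is in locker 3 (prior 1/3): the attendant opened locker 3, so this case is ruled out; weight (1/3)·0 = 0.
The weights sum to 4/9.
So P(the prize voucher in locker 2 | the attendant opened locker 3) = (1/3) / (4/9) = 3/4.

3/4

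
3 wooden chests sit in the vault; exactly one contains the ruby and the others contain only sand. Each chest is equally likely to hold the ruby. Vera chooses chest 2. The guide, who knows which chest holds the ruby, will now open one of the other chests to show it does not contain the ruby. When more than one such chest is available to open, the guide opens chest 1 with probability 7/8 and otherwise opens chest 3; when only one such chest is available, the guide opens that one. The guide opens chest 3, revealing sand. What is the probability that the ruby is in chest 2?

Consider each possible location of the ruby in turn.
If it is in chest 1 (prior 1/3): only chest 3 is available, probability 1; weight (1/3)·1 = 1/3.
If it is in chest 2 (prior 1/3): chest 1 is available but not opened, probability 1/8; weight (1/3)·(1/8) = 1/24.
If it is in chest 3 (prior 1/3): the guide opened chest 3, so this case is ruled out; weight (1/3)·0 = 0.
The weights sum to 3/8.
So P(the ruby in chest 2 | the guide opened chest 3) = (1/24) / (3/8) = 1/9.

1/9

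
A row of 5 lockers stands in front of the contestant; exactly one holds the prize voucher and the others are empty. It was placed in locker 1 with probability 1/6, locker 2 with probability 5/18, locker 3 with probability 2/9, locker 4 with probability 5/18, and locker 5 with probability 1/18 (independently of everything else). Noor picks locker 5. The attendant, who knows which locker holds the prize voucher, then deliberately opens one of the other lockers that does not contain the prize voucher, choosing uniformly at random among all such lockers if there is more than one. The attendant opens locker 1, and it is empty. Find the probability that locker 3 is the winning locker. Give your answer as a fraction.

16/59

Consider each possible location of the prize voucher in turn.
If it is in locker 1 (prior 1/6): the attendant opened locker 1, so this case is ruled out; weight (1/6)·0 = 0.
If it is in either of lockers 2 and 4 (prior 5/18 each): the attendant has 3 equally likely choices, so probability 1/3; weight (5/18)·(1/3) = 5/54 each.
If it is in locker 3 (prior 2/9): the attendant has 3 equally likely choices, so probability 1/3; weight (2/9)·(1/3) = 2/27.
If it is in locker 5 (prior 1/18): the attendant has 4 equally likely choices, so probability 1/4; weight (1/18)·(1/4) = 1/72.
The weights sum to 59/216.
So P(the prize voucher in locker 3 | the attendant opened locker 1) = (2/27) / (59/216) = 16/59.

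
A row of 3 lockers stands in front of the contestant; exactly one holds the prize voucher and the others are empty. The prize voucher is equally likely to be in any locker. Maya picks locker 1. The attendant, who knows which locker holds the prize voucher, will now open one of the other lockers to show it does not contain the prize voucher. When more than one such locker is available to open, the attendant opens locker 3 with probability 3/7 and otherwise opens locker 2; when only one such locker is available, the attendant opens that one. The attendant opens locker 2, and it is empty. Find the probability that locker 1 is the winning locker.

4/11

Consider each possible location of the prize voucher in turn.
If it is in locker 1 (prior 1/3): locker 3 is available but not opened, probability 4/7; weight (1/3)·(4/7) = 4/21.
If it is in locker 2 (prior 1/3): the attendant opened locker 2, so this case is ruled out; weight (1/3)·0 = 0.
If it is in locker 3 (prior 1/3): only locker 2 is available, probability 1; weight (1/3)·1 = 1/3.
The weights sum to 11/21.
So P(the prize voucher in locker 1 | the attendant opened locker 2) = (4/21) / (11/21) = 4/11.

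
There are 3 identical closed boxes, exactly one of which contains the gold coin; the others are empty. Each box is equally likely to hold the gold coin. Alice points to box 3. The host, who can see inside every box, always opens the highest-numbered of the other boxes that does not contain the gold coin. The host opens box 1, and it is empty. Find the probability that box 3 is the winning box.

Apply Bayes' rule, conditioning on where the gold coin actually is.
If it is in box 1 (prior 1/3): the host opened box 1, so this case is ruled out; weight (1/3)·0 = 0.
If it is in box 2 (prior 1/3): box 1 is the highest-numbered option available, probability 1; weight (1/3)·1 = 1/3.
If it is in box 3 (prior 1/3): the host would have opened box 2 instead, probability 0; weight (1/3)·0 = 0.
The weights sum to 1/3.
So P(the gold coin in box 3 | the host opened box 1) = 0 / (1/3) = 0.

0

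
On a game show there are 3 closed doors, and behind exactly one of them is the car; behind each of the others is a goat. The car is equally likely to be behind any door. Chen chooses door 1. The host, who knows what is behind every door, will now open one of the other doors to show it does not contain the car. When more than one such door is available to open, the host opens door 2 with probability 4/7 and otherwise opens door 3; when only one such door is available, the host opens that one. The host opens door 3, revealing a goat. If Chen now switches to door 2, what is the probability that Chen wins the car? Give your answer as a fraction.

Consider each possible location of the car in turn.
If it is behind door 1 (prior 1/3): door 2 is available but not opened, probability 3/7; weight (1/3)·(3/7) = 1/7.
If it is behind door 2 (prior 1/3): only door 3 is available, probability 1; weight (1/3)·1 = 1/3.
If it is behind door 3 (prior 1/3): the host opened door 3, so this case is ruled out; weight (1/3)·0 = 0.
The weights sum to 10/21.
So P(the car behind door 2 | the host opened door 3) = (1/3) / (10/21) = 7/10.

7/10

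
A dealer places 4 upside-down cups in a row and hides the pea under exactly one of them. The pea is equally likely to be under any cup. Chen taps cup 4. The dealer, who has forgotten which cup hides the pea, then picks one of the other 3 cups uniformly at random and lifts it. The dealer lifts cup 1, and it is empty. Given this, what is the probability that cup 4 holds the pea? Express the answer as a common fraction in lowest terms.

Condition on the true location of the pea.
If it is under cup 1 (prior 1/4): the dealer opened cup 1, so this case is ruled out; weight (1/4)·0 = 0.
If it is under any of cups 2, 3, and 4 (prior 1/4 each): the dealer picks cup 1 with probability 1/3 regardless, and it is not the prize; weight (1/4)·(1/3) = 1/12 each.
The weights sum to 1/4.
So P(the pea under cup 4 | the dealer opened cup 1) = (1/12) / (1/4) = 1/3.

1/3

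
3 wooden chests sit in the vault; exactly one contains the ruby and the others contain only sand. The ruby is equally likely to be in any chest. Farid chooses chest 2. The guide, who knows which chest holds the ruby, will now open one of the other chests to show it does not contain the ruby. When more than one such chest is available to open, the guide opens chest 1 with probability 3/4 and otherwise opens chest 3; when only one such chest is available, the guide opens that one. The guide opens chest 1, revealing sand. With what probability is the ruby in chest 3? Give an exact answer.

4/7

Consider each possible location of the ruby in turn.
If it is in chest 1 (prior 1/3): the guide opened chest 1, so this case is ruled out; weight (1/3)·0 = 0.
If it is in chest 2 (prior 1/3): chest 1 is available, opened with probability 3/4; weight (1/3)·(3/4) = 1/4.
If it is in chest 3 (prior 1/3): only chest 1 is available, probability 1; weight (1/3)·1 = 1/3.
The weights sum to 7/12.
So P(the ruby in chest 3 | the guide opened chest 1) = (1/3) / (7/12) = 4/7.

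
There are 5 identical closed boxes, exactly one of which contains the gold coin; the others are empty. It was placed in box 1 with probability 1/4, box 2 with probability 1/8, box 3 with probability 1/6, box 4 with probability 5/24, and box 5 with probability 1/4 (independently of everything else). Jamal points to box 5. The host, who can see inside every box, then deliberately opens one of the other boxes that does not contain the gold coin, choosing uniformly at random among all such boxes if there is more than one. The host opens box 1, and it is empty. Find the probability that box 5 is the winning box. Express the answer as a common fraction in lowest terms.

3/11

Condition on the true location of the gold coin.
If it is in box 1 (prior 1/4): the host opened box 1, so this case is ruled out; weight (1/4)·0 = 0.
If it is in box 2 (prior 1/8): the host has 3 equally likely choices, so probability 1/3; weight (1/8)·(1/3) = 1/24.
If it is in box 3 (prior 1/6): the host has 3 equally likely choices, so probability 1/3; weight (1/6)·(1/3) = 1/18.
If it is in box 4 (prior 5/24): the host has 3 equally likely choices, so probability 1/3; weight (5/24)·(1/3) = 5/72.
If it is in box 5 (prior 1/4): the host has 4 equally likely choices, so probability 1/4; weight (1/4)·(1/4) = 1/16.
The weights sum to 11/48.
So P(the gold coin in box 5 | the host opened box 1) = (1/16) / (11/48) = 3/11.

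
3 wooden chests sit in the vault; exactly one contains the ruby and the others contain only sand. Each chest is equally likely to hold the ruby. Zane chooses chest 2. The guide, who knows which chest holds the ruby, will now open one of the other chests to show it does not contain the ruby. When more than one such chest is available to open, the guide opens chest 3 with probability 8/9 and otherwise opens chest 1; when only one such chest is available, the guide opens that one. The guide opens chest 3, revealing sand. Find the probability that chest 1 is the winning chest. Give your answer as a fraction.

9/17

Apply Bayes' rule, conditioning on where the ruby actually is.
If it is in chest 1 (prior 1/3): only chest 3 is available, probability 1; weight (1/3)·1 = 1/3.
If it is in chest 2 (prior 1/3): chest 3 is available, opened with probability 8/9; weight (1/3)·(8/9) = 8/27.
If it is in chest 3 (prior 1/3): the guide opened chest 3, so this case is ruled out; weight (1/3)·0 = 0.
The weights sum to 17/27.
So P(the ruby in chest 1 | the guide opened chest 3) = (1/3) / (17/27) = 9/17.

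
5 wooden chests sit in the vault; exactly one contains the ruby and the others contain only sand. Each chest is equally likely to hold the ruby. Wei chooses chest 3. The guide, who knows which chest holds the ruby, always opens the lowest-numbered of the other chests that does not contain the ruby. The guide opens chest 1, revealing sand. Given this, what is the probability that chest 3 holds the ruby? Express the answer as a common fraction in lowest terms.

Condition on the true location of the ruby.
If it is in chest 1 (prior 1/5): the guide opened chest 1, so this case is ruled out; weight (1/5)·0 = 0.
If it is in any of chests 2, 3, 4, and 5 (prior 1/5 each): chest 1 is the lowest-numbered option available, probability 1; weight (1/5)·1 = 1/5 each.
The weights sum to 4/5.
So P(the ruby in chest 3 | the guide opened chest 1) = (1/5) / (4/5) = 1/4.

1/4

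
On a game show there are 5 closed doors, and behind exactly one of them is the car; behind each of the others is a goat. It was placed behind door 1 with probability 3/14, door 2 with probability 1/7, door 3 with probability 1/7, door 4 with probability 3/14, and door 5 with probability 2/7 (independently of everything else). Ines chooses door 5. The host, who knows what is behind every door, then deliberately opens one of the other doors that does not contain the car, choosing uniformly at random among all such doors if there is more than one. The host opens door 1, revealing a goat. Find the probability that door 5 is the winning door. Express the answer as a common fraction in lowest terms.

Apply Bayes' rule, conditioning on where the car actually is.
If it is behind door 1 (prior 3/14): the host opened door 1, so this case is ruled out; weight (3/14)·0 = 0.
If it is behind either of doors 2 and 3 (prior 1/7 each): the host has 3 equally likely choices, so probability 1/3; weight (1/7)·(1/3) = 1/21 each.
If it is behind door 4 (prior 3/14): the host has 3 equally likely choices, so probability 1/3; weight (3/14)·(1/3) = 1/14.
If it is behind door 5 (prior 2/7): the host has 4 equally likely choices, so probability 1/4; weight (2/7)·(1/4) = 1/14.
The weights sum to 5/21.
So P(the car behind door 5 | the host opened door 1) = (1/14) / (5/21) = 3/10.

3/10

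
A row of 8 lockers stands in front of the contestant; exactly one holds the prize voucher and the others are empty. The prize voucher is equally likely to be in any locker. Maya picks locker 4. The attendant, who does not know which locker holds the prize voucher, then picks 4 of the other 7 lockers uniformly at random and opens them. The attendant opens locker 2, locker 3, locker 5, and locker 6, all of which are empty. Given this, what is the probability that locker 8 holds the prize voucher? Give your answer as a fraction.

Because the attendant chose which lockers to open without knowing where the prize voucher is, the choice is independent of the prize location. Learning that none of the 4 opened lockers holds the prize voucher simply rules out those 4 locations and leaves the remaining 4 lockers still equally likely by symmetry.
So P(the prize voucher in locker 8) = 1/4.

1/4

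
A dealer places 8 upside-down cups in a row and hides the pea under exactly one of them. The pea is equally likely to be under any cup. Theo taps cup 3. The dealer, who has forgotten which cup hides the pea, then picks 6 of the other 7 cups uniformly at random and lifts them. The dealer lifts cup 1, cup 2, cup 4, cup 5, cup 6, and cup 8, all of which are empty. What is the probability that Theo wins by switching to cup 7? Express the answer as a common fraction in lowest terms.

Condition on the true location of the pea.
If it is under any of cups 1, 2, 4, 5, 6, and 8 (prior 1/8 each): that cup was opened and seen not to hold the prize — ruled out; weight (1/8)·0 = 0 each.
If it is under either of cups 3 and 7 (prior 1/8 each): the dealer picks exactly this set with probability 1/7 regardless, and none is the prize; weight (1/8)·(1/7) = 1/56 each.
The weights sum to 1/28.
So P(the pea under cup 7 | the dealer opened cup 1, cup 2, cup 4, cup 5, cup 6, and cup 8) = (1/56) / (1/28) = 1/2.

1/2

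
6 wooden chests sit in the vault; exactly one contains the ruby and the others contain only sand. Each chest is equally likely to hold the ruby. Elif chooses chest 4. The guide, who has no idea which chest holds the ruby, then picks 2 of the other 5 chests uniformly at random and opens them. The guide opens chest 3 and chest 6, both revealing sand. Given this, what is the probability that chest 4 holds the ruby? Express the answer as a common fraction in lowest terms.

Because the guide chose which chests to open without knowing where the ruby is, the choice is independent of the prize location. Learning that none of the 2 opened chests holds the ruby simply rules out those 2 locations and leaves the remaining 4 chests still equally likely by symmetry.
So P(the ruby in chest 4) = 1/4.

1/4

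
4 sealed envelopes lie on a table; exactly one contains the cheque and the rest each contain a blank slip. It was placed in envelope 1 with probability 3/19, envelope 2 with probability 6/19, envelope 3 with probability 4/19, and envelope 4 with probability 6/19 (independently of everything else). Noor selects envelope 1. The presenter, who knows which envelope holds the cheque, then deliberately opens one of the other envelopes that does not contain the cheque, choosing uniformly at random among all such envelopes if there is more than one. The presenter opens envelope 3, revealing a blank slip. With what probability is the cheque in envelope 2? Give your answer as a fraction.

Apply Bayes' rule, conditioning on where the cheque actually is.
If it is in envelope 1 (prior 3/19): the presenter has 3 equally likely choices, so probability 1/3; weight (3/19)·(1/3) = 1/19.
If it is in either of envelopes 2 and 4 (prior 6/19 each): the presenter has 2 equally likely choices, so probability 1/2; weight (6/19)·(1/2) = 3/19 each.
If it is in envelope 3 (prior 4/19): the presenter opened envelope 3, so this case is ruled out; weight (4/19)·0 = 0.
The weights sum to 7/19.
So P(the cheque in envelope 2 | the presenter opened envelope 3) = (3/19) / (7/19) = 3/7.

3/7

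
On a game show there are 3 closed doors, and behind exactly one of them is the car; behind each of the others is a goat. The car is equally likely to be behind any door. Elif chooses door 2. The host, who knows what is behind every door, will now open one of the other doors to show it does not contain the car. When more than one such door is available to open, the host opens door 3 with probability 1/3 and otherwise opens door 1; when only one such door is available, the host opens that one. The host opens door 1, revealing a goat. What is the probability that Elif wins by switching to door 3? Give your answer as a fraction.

Apply Bayes' rule, conditioning on where the car actually is.
If it is behind door 1 (prior 1/3): the host opened door 1, so this case is ruled out; weight (1/3)·0 = 0.
If it is behind door 2 (prior 1/3): door 3 is available but not opened, probability 2/3; weight (1/3)·(2/3) = 2/9.
If it is behind door 3 (prior 1/3): only door 1 is available, probability 1; weight (1/3)·1 = 1/3.
The weights sum to 5/9.
So P(the car behind door 3 | the host opened door 1) = (1/3) / (5/9) = 3/5.

3/5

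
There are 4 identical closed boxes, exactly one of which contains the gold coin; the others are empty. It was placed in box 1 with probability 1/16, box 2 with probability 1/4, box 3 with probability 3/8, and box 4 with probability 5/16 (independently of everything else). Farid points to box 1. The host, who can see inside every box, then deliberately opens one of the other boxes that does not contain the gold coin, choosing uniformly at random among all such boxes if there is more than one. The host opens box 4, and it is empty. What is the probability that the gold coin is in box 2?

3/8

Apply Bayes' rule, conditioning on where the gold coin actually is.
If it is in box 1 (prior 1/16): the host has 3 equally likely choices, so probability 1/3; weight (1/16)·(1/3) = 1/48.
If it is in box 2 (prior 1/4): the host has 2 equally likely choices, so probability 1/2; weight (1/4)·(1/2) = 1/8.
If it is in box 3 (prior 3/8): the host has 2 equally likely choices, so probability 1/2; weight (3/8)·(1/2) = 3/16.
If it is in box 4 (prior 5/16): the host opened box 4, so this case is ruled out; weight (5/16)·0 = 0.
The weights sum to 1/3.
So P(the gold coin in box 2 | the host opened box 4) = (1/8) / (1/3) = 3/8.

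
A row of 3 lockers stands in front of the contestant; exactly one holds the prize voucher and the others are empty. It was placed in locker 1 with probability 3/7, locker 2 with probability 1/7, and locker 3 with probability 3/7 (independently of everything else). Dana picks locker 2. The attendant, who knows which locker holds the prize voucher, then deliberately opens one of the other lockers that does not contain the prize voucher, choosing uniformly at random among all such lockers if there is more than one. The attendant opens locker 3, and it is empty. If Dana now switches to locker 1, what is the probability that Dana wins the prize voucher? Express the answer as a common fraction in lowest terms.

6/7

Condition on the true location of the prize voucher.
If it is in locker 1 (prior 3/7): the attendant has no choice, probability 1; weight (3/7)·1 = 3/7.
If it is in locker 2 (prior 1/7): the attendant has 2 equally likely choices, so probability 1/2; weight (1/7)·(1/2) = 1/14.
If it is in locker 3 (prior 3/7): the attendant opened locker 3, so this case is ruled out; weight (3/7)·0 = 0.
The weights sum to 1/2.
So P(the prize voucher in locker 1 | the attendant opened locker 3) = (3/7) / (1/2) = 6/7.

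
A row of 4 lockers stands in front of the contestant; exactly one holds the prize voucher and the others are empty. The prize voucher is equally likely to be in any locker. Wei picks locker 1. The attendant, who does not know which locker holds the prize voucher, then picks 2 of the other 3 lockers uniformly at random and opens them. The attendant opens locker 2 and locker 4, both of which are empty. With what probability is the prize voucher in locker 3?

Apply Bayes' rule, conditioning on where the prize voucher actually is.
If it is in either of lockers 1 and 3 (prior 1/4 each): the attendant picks exactly this set with probability 1/3 regardless, and none is the prize; weight (1/4)·(1/3) = 1/12 each.
If it is in either of lockers 2 and 4 (prior 1/4 each): that locker was opened and seen not to hold the prize — ruled out; weight (1/4)·0 = 0 each.
The weights sum to 1/6.
So P(the prize voucher in locker 3 | the attendant opened locker 2 and locker 4) = (1/12) / (1/6) = 1/2.

1/2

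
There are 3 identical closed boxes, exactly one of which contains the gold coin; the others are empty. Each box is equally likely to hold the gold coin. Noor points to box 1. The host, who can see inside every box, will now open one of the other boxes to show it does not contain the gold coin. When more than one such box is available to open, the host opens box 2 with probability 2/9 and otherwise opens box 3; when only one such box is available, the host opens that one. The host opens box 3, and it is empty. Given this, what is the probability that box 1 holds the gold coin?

7/16

Condition on the true location of the gold coin.
If it is in box 1 (prior 1/3): box 2 is available but not opened, probability 7/9; weight (1/3)·(7/9) = 7/27.
If it is in box 2 (prior 1/3): only box 3 is available, probability 1; weight (1/3)·1 = 1/3.
If it is in box 3 (prior 1/3): the host opened box 3, so this case is ruled out; weight (1/3)·0 = 0.
The weights sum to 16/27.
So P(the gold coin in box 1 | the host opened box 3) = (7/27) / (16/27) = 7/16.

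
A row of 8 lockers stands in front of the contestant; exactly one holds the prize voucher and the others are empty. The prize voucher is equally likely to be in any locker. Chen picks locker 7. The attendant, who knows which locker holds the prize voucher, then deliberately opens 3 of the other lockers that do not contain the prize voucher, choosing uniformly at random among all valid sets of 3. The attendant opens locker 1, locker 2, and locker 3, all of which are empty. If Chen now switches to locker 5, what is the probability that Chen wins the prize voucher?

7/32

Apply Bayes' rule, conditioning on where the prize voucher actually is.
If it is in any of lockers 1, 2, and 3 (prior 1/8 each): that locker was opened and seen not to hold the prize — ruled out; weight (1/8)·0 = 0 each.
If it is in any of lockers 4, 5, 6, and 8 (prior 1/8 each): the attendant has 20 equally likely choices, so probability 1/20; weight (1/8)·(1/20) = 1/160 each.
If it is in locker 7 (prior 1/8): the attendant has 35 equally likely choices, so probability 1/35; weight (1/8)·(1/35) = 1/280.
The weights sum to 1/35.
So P(the prize voucher in locker 5 | the attendant opened locker 1, locker 2, and locker 3) = (1/160) / (1/35) = 7/32.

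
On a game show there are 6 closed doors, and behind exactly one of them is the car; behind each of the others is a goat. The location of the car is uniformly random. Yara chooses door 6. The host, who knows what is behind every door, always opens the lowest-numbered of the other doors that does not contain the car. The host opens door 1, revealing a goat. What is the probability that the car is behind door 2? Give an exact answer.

1/5

Apply Bayes' rule, conditioning on where the car actually is.
If it is behind door 1 (prior 1/6): the host opened door 1, so this case is ruled out; weight (1/6)·0 = 0.
If it is behind any of doors 2, 3, 4, 5, and 6 (prior 1/6 each): door 1 is the lowest-numbered option available, probability 1; weight (1/6)·1 = 1/6 each.
The weights sum to 5/6.
So P(the car behind door 2 | the host opened door 1) = (1/6) / (5/6) = 1/5.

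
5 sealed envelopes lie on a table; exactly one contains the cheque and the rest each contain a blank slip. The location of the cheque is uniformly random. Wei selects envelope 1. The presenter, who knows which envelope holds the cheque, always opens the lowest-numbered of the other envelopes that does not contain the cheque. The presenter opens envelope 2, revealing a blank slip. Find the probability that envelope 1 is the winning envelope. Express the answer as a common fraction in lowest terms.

1/4

Condition on the true location of the cheque.
If it is in any of envelopes 1, 3, 4, and 5 (prior 1/5 each): envelope 2 is the lowest-numbered option available, probability 1; weight (1/5)·1 = 1/5 each.
If it is in envelope 2 (prior 1/5): the presenter opened envelope 2, so this case is ruled out; weight (1/5)·0 = 0.
The weights sum to 4/5.
So P(the cheque in envelope 1 | the presenter opened envelope 2) = (1/5) / (4/5) = 1/4.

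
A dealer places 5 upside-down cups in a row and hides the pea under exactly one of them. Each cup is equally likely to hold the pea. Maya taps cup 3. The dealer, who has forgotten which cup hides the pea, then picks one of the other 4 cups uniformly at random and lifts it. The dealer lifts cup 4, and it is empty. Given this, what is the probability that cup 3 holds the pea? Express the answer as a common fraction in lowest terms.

1/4

Because the dealer chose which cup to lift without knowing where the pea is, the choice is independent of the prize location. Learning that cup 4 does not hold the pea simply rules out that one location and leaves the remaining 4 cups still equally likely by symmetry.
So P(the pea under cup 3) = 1/4.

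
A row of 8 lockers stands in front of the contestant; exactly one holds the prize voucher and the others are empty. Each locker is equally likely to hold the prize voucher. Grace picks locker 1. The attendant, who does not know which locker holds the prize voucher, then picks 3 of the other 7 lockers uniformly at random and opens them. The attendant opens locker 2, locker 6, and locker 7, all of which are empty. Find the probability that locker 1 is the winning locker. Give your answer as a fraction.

1/5

Because the attendant chose which lockers to open without knowing where the prize voucher is, the choice is independent of the prize location. Learning that none of the 3 opened lockers holds the prize voucher simply rules out those 3 locations and leaves the remaining 5 lockers still equally likely by symmetry.
So P(the prize voucher in locker 1) = 1/5.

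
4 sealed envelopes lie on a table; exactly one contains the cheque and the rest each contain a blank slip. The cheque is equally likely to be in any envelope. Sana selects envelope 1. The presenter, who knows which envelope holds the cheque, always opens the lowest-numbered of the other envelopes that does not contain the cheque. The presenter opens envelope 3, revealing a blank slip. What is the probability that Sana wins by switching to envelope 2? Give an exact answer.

1

Consider each possible location of the cheque in turn.
If it is in either of envelopes 1 and 4 (prior 1/4 each): the presenter would have opened envelope 2 instead, probability 0; weight (1/4)·0 = 0 each.
If it is in envelope 2 (prior 1/4): envelope 3 is the lowest-numbered option available, probability 1; weight (1/4)·1 = 1/4.
If it is in envelope 3 (prior 1/4): the presenter opened envelope 3, so this case is ruled out; weight (1/4)·0 = 0.
The weights sum to 1/4.
So P(the cheque in envelope 2 | the presenter opened envelope 3) = (1/4) / (1/4) = 1.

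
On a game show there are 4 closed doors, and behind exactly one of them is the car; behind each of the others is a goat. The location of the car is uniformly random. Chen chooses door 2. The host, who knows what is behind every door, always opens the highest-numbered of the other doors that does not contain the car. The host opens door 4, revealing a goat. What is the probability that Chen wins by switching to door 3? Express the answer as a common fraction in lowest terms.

Consider each possible location of the car in turn.
If it is behind any of doors 1, 2, and 3 (prior 1/4 each): door 4 is the highest-numbered option available, probability 1; weight (1/4)·1 = 1/4 each.
If it is behind door 4 (prior 1/4): the host opened door 4, so this case is ruled out; weight (1/4)·0 = 0.
The weights sum to 3/4.
So P(the car behind door 3 | the host opened door 4) = (1/4) / (3/4) = 1/3.

1/3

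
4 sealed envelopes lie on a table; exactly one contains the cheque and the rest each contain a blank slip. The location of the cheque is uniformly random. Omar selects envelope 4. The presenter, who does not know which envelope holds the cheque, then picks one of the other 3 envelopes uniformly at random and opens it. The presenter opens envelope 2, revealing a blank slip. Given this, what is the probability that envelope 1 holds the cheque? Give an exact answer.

Because the presenter chose which envelope to open without knowing where the cheque is, the choice is independent of the prize location. Learning that envelope 2 does not hold the cheque simply rules out that one location and leaves the remaining 3 envelopes still equally likely by symmetry.
So P(the cheque in envelope 1) = 1/3.

1/3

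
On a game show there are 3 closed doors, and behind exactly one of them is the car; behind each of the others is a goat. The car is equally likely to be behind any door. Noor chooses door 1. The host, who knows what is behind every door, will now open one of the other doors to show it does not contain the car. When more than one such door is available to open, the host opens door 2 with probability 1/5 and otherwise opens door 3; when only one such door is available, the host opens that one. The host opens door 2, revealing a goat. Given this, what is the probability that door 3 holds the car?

Condition on the true location of the car.
If it is behind door 1 (prior 1/3): door 2 is available, opened with probability 1/5; weight (1/3)·(1/5) = 1/15.
If it is behind door 2 (prior 1/3): the host opened door 2, so this case is ruled out; weight (1/3)·0 = 0.
If it is behind door 3 (prior 1/3): only door 2 is available, probability 1; weight (1/3)·1 = 1/3.
The weights sum to 2/5.
So P(the car behind door 3 | the host opened door 2) = (1/3) / (2/5) = 5/6.

5/6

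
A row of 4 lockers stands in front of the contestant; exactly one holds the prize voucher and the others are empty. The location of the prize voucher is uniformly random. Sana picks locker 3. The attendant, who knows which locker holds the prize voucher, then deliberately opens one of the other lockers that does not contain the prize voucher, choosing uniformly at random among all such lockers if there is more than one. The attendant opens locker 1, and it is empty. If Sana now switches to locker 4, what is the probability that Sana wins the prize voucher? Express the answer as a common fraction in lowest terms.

3/8

Apply Bayes' rule, conditioning on where the prize voucher actually is.
If it is in locker 1 (prior 1/4): the attendant opened locker 1, so this case is ruled out; weight (1/4)·0 = 0.
If it is in either of lockers 2 and 4 (prior 1/4 each): the attendant has 2 equally likely choices, so probability 1/2; weight (1/4)·(1/2) = 1/8 each.
If it is in locker 3 (prior 1/4): the attendant has 3 equally likely choices, so probability 1/3; weight (1/4)·(1/3) = 1/12.
The weights sum to 1/3.
So P(the prize voucher in locker 4 | the attendant opened locker 1) = (1/8) / (1/3) = 3/8.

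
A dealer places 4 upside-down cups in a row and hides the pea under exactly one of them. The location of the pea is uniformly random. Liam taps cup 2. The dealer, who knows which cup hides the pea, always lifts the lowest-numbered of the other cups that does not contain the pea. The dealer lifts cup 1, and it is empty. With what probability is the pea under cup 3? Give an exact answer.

Consider each possible location of the pea in turn.
If it is under cup 1 (prior 1/4): the dealer opened cup 1, so this case is ruled out; weight (1/4)·0 = 0.
If it is under any of cups 2, 3, and 4 (prior 1/4 each): cup 1 is the lowest-numbered option available, probability 1; weight (1/4)·1 = 1/4 each.
The weights sum to 3/4.
So P(the pea under cup 3 | the dealer opened cup 1) = (1/4) / (3/4) = 1/3.

1/3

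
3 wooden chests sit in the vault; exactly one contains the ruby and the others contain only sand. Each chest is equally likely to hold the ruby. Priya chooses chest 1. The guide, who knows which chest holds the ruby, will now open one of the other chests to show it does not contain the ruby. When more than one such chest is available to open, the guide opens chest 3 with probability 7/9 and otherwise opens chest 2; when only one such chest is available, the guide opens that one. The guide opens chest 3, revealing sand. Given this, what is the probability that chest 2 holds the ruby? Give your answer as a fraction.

Consider each possible location of the ruby in turn.
If it is in chest 1 (prior 1/3): chest 3 is available, opened with probability 7/9; weight (1/3)·(7/9) = 7/27.
If it is in chest 2 (prior 1/3): only chest 3 is available, probability 1; weight (1/3)·1 = 1/3.
If it is in chest 3 (prior 1/3): the guide opened chest 3, so this case is ruled out; weight (1/3)·0 = 0.
The weights sum to 16/27.
So P(the ruby in chest 2 | the guide opened chest 3) = (1/3) / (16/27) = 9/16.

9/16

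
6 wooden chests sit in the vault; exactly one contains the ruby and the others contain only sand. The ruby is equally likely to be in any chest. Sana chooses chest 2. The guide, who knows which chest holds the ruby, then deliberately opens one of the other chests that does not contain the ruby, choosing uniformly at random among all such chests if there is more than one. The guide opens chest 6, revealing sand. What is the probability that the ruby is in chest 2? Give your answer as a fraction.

Apply Bayes' rule, conditioning on where the ruby actually is.
If it is in any of chests 1, 3, 4, and 5 (prior 1/6 each): the guide has 4 equally likely choices, so probability 1/4; weight (1/6)·(1/4) = 1/24 each.
If it is in chest 2 (prior 1/6): the guide has 5 equally likely choices, so probability 1/5; weight (1/6)·(1/5) = 1/30.
If it is in chest 6 (prior 1/6): the guide opened chest 6, so this case is ruled out; weight (1/6)·0 = 0.
The weights sum to 1/5.
So P(the ruby in chest 2 | the guide opened chest 6) = (1/30) / (1/5) = 1/6.

1/6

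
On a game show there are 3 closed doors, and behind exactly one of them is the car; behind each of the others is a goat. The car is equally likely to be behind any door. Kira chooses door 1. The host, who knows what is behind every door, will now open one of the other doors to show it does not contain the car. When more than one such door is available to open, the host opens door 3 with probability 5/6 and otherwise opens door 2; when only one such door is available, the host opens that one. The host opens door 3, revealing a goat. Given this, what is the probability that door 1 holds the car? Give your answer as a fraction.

5/11

Consider each possible location of the car in turn.
If it is behind door 1 (prior 1/3): door 3 is available, opened with probability 5/6; weight (1/3)·(5/6) = 5/18.
If it is behind door 2 (prior 1/3): only door 3 is available, probability 1; weight (1/3)·1 = 1/3.
If it is behind door 3 (prior 1/3): the host opened door 3, so this case is ruled out; weight (1/3)·0 = 0.
The weights sum to 11/18.
So P(the car behind door 1 | the host opened door 3) = (5/18) / (11/18) = 5/11.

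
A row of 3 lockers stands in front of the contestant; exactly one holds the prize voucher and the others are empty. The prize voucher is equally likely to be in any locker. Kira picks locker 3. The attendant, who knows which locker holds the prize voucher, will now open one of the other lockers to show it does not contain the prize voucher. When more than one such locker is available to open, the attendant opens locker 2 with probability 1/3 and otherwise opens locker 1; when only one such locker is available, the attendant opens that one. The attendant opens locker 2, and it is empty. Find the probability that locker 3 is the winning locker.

Consider each possible location of the prize voucher in turn.
If it is in locker 1 (prior 1/3): only locker 2 is available, probability 1; weight (1/3)·1 = 1/3.
If it is in locker 2 (prior 1/3): the attendant opened locker 2, so this case is ruled out; weight (1/3)·0 = 0.
If it is in locker 3 (prior 1/3): locker 2 is available, opened with probability 1/3; weight (1/3)·(1/3) = 1/9.
The weights sum to 4/9.
So P(the prize voucher in locker 3 | the attendant opened locker 2) = (1/9) / (4/9) = 1/4.

1/4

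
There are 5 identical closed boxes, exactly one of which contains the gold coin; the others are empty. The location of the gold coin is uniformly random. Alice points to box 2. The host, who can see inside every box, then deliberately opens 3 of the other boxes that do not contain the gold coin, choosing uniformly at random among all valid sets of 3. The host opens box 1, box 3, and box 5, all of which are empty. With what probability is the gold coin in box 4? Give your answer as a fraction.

4/5

Consider each possible location of the gold coin in turn.
If it is in any of boxes 1, 3, and 5 (prior 1/5 each): that box was opened and seen not to hold the prize — ruled out; weight (1/5)·0 = 0 each.
If it is in box 2 (prior 1/5): the host has 4 equally likely choices, so probability 1/4; weight (1/5)·(1/4) = 1/20.
If it is in box 4 (prior 1/5): the host has no choice, probability 1; weight (1/5)·1 = 1/5.
The weights sum to 1/4.
So P(the gold coin in box 4 | the host opened box 1, box 3, and box 5) = (1/5) / (1/4) = 4/5.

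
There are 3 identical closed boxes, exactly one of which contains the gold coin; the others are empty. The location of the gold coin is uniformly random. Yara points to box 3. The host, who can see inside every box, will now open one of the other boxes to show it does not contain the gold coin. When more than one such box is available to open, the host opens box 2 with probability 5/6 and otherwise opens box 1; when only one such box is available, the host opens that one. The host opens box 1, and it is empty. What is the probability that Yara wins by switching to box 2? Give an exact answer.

Condition on the true location of the gold coin.
If it is in box 1 (prior 1/3): the host opened box 1, so this case is ruled out; weight (1/3)·0 = 0.
If it is in box 2 (prior 1/3): only box 1 is available, probability 1; weight (1/3)·1 = 1/3.
If it is in box 3 (prior 1/3): box 2 is available but not opened, probability 1/6; weight (1/3)·(1/6) = 1/18.
The weights sum to 7/18.
So P(the gold coin in box 2 | the host opened box 1) = (1/3) / (7/18) = 6/7.

6/7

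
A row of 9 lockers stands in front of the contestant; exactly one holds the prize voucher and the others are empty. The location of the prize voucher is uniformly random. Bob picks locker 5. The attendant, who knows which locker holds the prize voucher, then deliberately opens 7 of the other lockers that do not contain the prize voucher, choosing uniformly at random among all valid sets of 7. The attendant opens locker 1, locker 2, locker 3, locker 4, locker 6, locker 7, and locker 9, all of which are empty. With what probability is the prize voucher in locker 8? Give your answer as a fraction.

8/9

Consider each possible location of the prize voucher in turn.
If it is in any of lockers 1, 2, 3, 4, 6, 7, and 9 (prior 1/9 each): that locker was opened and seen not to hold the prize — ruled out; weight (1/9)·0 = 0 each.
If it is in locker 5 (prior 1/9): the attendant has 8 equally likely choices, so probability 1/8; weight (1/9)·(1/8) = 1/72.
If it is in locker 8 (prior 1/9): the attendant has no choice, probability 1; weight (1/9)·1 = 1/9.
The weights sum to 1/8.
So P(the prize voucher in locker 8 | the attendant opened locker 1, locker 2, locker 3, locker 4, locker 6, locker 7, and locker 9) = (1/9) / (1/8) = 8/9.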